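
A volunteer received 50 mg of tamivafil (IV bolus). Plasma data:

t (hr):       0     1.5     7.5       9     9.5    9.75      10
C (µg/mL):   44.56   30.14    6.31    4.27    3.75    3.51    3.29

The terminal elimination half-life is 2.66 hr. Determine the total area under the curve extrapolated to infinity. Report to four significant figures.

AUC = 189.7 µg/mL·hr

Trapezoidal AUC_0→10:
  [0→1.5]: (44.56+30.14)/2 × 1.5 = 56.025
  [1.5→7.5]: (30.14+6.31)/2 × 6 = 109.35
  [7.5→9]: (6.31+4.27)/2 × 1.5 = 7.935
  [9→9.5]: (4.27+3.75)/2 × 0.5 = 2.005
  [9.5→9.75]: (3.75+3.51)/2 × 0.25 = 0.9075
  [9.75→10]: (3.51+3.29)/2 × 0.25 = 0.85
  Sum = 177.0725 µg/mL·hr
k_e = ln2 / t½ = 0.693147 / 2.66 = 0.2606 hr^-1
Extrapolated tail: C_last / k_e = 3.29 / 0.2606 = 12.625
AUC_0→∞ = 177.0725 + 12.625 = 189.6975 µg/mL·hr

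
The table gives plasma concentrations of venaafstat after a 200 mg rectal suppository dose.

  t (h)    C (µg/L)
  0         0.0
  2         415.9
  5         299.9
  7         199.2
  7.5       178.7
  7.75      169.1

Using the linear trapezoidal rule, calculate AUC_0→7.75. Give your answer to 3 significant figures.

AUC = 2130 µg/L·h

Trapezoidal AUC_0→7.75:
  [0→2]: (0.0+415.9)/2 × 2 = 415.9
  [2→5]: (415.9+299.9)/2 × 3 = 1073.7
  [5→7]: (299.9+199.2)/2 × 2 = 499.1
  [7→7.5]: (199.2+178.7)/2 × 0.5 = 94.475
  [7.5→7.75]: (178.7+169.1)/2 × 0.25 = 43.475
  Sum = 2126.65 µg/L·h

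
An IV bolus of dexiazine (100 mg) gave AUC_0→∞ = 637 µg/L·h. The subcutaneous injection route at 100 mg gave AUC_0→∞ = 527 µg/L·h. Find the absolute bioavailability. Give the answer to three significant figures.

F = (AUC_ev / D_ev) / (AUC_iv / D_iv)
  = (527/100) / (637/100)
  = 5.27 / 6.37 = 0.8273

F = 0.827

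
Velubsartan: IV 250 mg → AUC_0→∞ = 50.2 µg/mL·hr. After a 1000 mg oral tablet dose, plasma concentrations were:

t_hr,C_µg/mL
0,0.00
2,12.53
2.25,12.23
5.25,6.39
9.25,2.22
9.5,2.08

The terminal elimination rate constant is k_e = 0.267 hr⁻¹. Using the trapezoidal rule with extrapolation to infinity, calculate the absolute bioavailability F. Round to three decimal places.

F = 0.344

Trapezoidal AUC_0→9.5 (oral tablet):
  [0→2]: (0.00+12.53)/2 × 2 = 12.53
  [2→2.25]: (12.53+12.23)/2 × 0.25 = 3.095
  [2.25→5.25]: (12.23+6.39)/2 × 3 = 27.93
  [5.25→9.25]: (6.39+2.22)/2 × 4 = 17.22
  [9.25→9.5]: (2.22+2.08)/2 × 0.25 = 0.5375
  Sum = 61.3125 µg/mL·hr
Tail: C_last/k_e = 2.08/0.267 = 7.790
AUC_0→∞ (oral tablet) = 61.3125 + 7.790 = 69.1025 µg/mL·hr
F = (AUC_ev/D_ev)/(AUC_iv/D_iv) = (69.1025/1000)/(50.2/250) = 0.0691025/0.2008 = 0.3441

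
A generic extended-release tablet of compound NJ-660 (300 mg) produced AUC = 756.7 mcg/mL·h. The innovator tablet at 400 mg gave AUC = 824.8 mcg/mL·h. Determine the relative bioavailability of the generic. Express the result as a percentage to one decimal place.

F_rel = 122.3%

F_rel = (AUC_test/D_test) / (AUC_ref/D_ref)
      = (756.7/300) / (824.8/400)
      = 2.52233 / 2.062 = 1.2232 = 122.32%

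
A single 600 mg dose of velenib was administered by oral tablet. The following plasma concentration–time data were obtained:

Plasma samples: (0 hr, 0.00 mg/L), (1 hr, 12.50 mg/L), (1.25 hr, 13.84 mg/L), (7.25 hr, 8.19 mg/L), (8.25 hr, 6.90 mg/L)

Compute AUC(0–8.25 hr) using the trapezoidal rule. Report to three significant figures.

Trapezoidal AUC_0→8.25:
  [0→1]: (0.00+12.50)/2 × 1 = 6.25
  [1→1.25]: (12.50+13.84)/2 × 0.25 = 3.2925
  [1.25→7.25]: (13.84+8.19)/2 × 6 = 66.09
  [7.25→8.25]: (8.19+6.90)/2 × 1 = 7.545
  Sum = 83.1775 mg/L·hr

AUC = 83.2 mg/L·hr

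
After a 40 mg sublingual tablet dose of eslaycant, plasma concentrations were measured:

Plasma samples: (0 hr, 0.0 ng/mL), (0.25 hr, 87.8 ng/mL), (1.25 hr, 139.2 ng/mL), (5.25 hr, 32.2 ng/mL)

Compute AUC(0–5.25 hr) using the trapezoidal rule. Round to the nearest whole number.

AUC = 467 ng/mL·hr

Trapezoidal AUC_0→5.25:
  [0→0.25]: (0.0+87.8)/2 × 0.25 = 10.975
  [0.25→1.25]: (87.8+139.2)/2 × 1 = 113.5
  [1.25→5.25]: (139.2+32.2)/2 × 4 = 342.8
  Sum = 467.275 ng/mL·hr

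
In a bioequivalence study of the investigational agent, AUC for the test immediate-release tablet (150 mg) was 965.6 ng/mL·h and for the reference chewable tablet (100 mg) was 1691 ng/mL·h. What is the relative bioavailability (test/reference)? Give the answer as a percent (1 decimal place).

F_rel = 38.1%

F_rel = (AUC_test/D_test) / (AUC_ref/D_ref)
      = (965.6/150) / (1691/100)
      = 6.43733 / 16.91 = 0.3807 = 38.07%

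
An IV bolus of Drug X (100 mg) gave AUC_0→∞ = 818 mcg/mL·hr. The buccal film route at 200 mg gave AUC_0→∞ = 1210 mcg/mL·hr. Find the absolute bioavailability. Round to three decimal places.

F = 0.740

F = (AUC_ev / D_ev) / (AUC_iv / D_iv)
  = (1210/200) / (818/100)
  = 6.05 / 8.18 = 0.7396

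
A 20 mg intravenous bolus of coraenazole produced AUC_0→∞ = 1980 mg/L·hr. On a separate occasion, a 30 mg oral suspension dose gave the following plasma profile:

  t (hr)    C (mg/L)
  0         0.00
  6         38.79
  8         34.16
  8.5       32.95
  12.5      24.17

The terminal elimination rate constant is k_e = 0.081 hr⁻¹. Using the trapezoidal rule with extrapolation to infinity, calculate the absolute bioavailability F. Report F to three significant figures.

Trapezoidal AUC_0→12.5 (oral suspension):
  [0→6]: (0.00+38.79)/2 × 6 = 116.37
  [6→8]: (38.79+34.16)/2 × 2 = 72.95
  [8→8.5]: (34.16+32.95)/2 × 0.5 = 16.7775
  [8.5→12.5]: (32.95+24.17)/2 × 4 = 114.24
  Sum = 320.3375 mg/L·hr
Tail: C_last/k_e = 24.17/0.081 = 298.395
AUC_0→∞ (oral suspension) = 320.3375 + 298.395 = 618.7325 mg/L·hr
F = (AUC_ev/D_ev)/(AUC_iv/D_iv) = (618.7325/30)/(1980/20) = 20.6244/99 = 0.2083

F = 0.208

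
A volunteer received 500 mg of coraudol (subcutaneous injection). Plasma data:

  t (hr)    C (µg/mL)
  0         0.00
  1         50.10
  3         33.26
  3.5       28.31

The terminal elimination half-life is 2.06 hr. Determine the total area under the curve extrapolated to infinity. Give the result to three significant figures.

Trapezoidal AUC_0→3.5:
  [0→1]: (0.00+50.10)/2 × 1 = 25.05
  [1→3]: (50.10+33.26)/2 × 2 = 83.36
  [3→3.5]: (33.26+28.31)/2 × 0.5 = 15.3925
  Sum = 123.8025 µg/mL·hr
k_e = ln2 / t½ = 0.693147 / 2.06 = 0.3365 hr^-1
Extrapolated tail: C_last / k_e = 28.31 / 0.3365 = 84.131
AUC_0→∞ = 123.8025 + 84.131 = 207.9335 µg/mL·hr

AUC = 208 µg/mL·hr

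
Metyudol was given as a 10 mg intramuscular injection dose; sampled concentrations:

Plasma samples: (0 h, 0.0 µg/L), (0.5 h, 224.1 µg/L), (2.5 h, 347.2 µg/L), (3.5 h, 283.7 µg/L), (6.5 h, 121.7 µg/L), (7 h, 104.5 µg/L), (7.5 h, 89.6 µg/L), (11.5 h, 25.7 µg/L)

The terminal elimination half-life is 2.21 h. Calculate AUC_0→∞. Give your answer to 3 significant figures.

Trapezoidal AUC_0→11.5:
  [0→0.5]: (0.0+224.1)/2 × 0.5 = 56.025
  [0.5→2.5]: (224.1+347.2)/2 × 2 = 571.3
  [2.5→3.5]: (347.2+283.7)/2 × 1 = 315.45
  [3.5→6.5]: (283.7+121.7)/2 × 3 = 608.1
  [6.5→7]: (121.7+104.5)/2 × 0.5 = 56.55
  [7→7.5]: (104.5+89.6)/2 × 0.5 = 48.525
  [7.5→11.5]: (89.6+25.7)/2 × 4 = 230.6
  Sum = 1886.55 µg/L·h
k_e = ln2 / t½ = 0.693147 / 2.21 = 0.3136 h^-1
Extrapolated tail: C_last / k_e = 25.7 / 0.3136 = 81.952
AUC_0→∞ = 1886.55 + 81.952 = 1968.502 µg/L·h

AUC = 1970 µg/L·h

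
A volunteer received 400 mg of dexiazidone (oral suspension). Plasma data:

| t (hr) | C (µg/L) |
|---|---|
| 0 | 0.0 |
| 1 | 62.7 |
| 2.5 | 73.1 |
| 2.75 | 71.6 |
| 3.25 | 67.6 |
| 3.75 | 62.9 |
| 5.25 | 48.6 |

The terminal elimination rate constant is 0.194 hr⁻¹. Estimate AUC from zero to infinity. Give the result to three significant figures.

AUC = 553 µg/L·hr

Trapezoidal AUC_0→5.25:
  [0→1]: (0.0+62.7)/2 × 1 = 31.35
  [1→2.5]: (62.7+73.1)/2 × 1.5 = 101.85
  [2.5→2.75]: (73.1+71.6)/2 × 0.25 = 18.0875
  [2.75→3.25]: (71.6+67.6)/2 × 0.5 = 34.8
  [3.25→3.75]: (67.6+62.9)/2 × 0.5 = 32.625
  [3.75→5.25]: (62.9+48.6)/2 × 1.5 = 83.625
  Sum = 302.3375 µg/L·hr
Extrapolated tail: C_last / k_e = 48.6 / 0.194 = 250.515
AUC_0→∞ = 302.3375 + 250.515 = 552.8525 µg/L·hr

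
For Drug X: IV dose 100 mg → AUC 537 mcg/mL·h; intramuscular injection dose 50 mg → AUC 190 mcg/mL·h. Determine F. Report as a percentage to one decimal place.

F = (AUC_ev / D_ev) / (AUC_iv / D_iv)
  = (190/50) / (537/100)
  = 3.8 / 5.37 = 0.7076
  = 70.76%

F = 70.8%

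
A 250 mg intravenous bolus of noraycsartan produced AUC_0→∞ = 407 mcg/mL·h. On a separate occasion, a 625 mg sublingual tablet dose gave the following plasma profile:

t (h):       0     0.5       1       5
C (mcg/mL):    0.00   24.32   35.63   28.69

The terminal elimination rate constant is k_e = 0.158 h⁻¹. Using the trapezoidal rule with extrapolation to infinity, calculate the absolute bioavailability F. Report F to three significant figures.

Trapezoidal AUC_0→5 (sublingual tablet):
  [0→0.5]: (0.00+24.32)/2 × 0.5 = 6.08
  [0.5→1]: (24.32+35.63)/2 × 0.5 = 14.9875
  [1→5]: (35.63+28.69)/2 × 4 = 128.64
  Sum = 149.7075 mcg/mL·h
Tail: C_last/k_e = 28.69/0.158 = 181.582
AUC_0→∞ (sublingual tablet) = 149.7075 + 181.582 = 331.2895 mcg/mL·h
F = (AUC_ev/D_ev)/(AUC_iv/D_iv) = (331.2895/625)/(407/250) = 0.5300632/1.628 = 0.3256

F = 0.326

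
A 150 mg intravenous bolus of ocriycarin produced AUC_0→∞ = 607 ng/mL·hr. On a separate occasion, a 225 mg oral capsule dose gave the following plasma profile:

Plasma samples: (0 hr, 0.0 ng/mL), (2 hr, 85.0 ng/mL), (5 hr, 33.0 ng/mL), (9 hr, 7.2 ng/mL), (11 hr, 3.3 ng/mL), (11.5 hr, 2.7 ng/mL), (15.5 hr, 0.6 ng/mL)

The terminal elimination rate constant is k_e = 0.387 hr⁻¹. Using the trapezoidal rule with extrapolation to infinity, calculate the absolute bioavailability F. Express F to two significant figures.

F = 0.40

Trapezoidal AUC_0→15.5 (oral capsule):
  [0→2]: (0.0+85.0)/2 × 2 = 85.0
  [2→5]: (85.0+33.0)/2 × 3 = 177.0
  [5→9]: (33.0+7.2)/2 × 4 = 80.4
  [9→11]: (7.2+3.3)/2 × 2 = 10.5
  [11→11.5]: (3.3+2.7)/2 × 0.5 = 1.5
  [11.5→15.5]: (2.7+0.6)/2 × 4 = 6.6
  Sum = 361.0 ng/mL·hr
Tail: C_last/k_e = 0.6/0.387 = 1.550
AUC_0→∞ (oral capsule) = 361.0 + 1.550 = 362.55 ng/mL·hr
F = (AUC_ev/D_ev)/(AUC_iv/D_iv) = (362.55/225)/(607/150) = 1.61133/4.04667 = 0.3982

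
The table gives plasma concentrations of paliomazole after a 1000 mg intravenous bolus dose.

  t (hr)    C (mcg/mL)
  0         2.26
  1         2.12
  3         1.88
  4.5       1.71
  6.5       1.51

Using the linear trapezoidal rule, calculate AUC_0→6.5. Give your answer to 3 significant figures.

AUC = 12.1 mcg/mL·hr

Trapezoidal AUC_0→6.5:
  [0→1]: (2.26+2.12)/2 × 1 = 2.19
  [1→3]: (2.12+1.88)/2 × 2 = 4.0
  [3→4.5]: (1.88+1.71)/2 × 1.5 = 2.6925
  [4.5→6.5]: (1.71+1.51)/2 × 2 = 3.22
  Sum = 12.1025 mcg/mL·hr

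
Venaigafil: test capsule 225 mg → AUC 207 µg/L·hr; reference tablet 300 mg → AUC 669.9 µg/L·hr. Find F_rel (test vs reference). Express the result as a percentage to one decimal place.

F_rel = 41.2%

F_rel = (AUC_test/D_test) / (AUC_ref/D_ref)
      = (207/225) / (669.9/300)
      = 0.92 / 2.233 = 0.4120 = 41.20%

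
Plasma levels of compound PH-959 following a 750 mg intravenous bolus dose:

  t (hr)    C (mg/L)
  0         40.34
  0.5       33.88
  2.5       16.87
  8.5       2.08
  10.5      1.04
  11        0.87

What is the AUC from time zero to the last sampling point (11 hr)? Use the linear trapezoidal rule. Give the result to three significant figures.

AUC = 130 mg/L·hr

Trapezoidal AUC_0→11:
  [0→0.5]: (40.34+33.88)/2 × 0.5 = 18.555
  [0.5→2.5]: (33.88+16.87)/2 × 2 = 50.75
  [2.5→8.5]: (16.87+2.08)/2 × 6 = 56.85
  [8.5→10.5]: (2.08+1.04)/2 × 2 = 3.12
  [10.5→11]: (1.04+0.87)/2 × 0.5 = 0.4775
  Sum = 129.7525 mg/L·hr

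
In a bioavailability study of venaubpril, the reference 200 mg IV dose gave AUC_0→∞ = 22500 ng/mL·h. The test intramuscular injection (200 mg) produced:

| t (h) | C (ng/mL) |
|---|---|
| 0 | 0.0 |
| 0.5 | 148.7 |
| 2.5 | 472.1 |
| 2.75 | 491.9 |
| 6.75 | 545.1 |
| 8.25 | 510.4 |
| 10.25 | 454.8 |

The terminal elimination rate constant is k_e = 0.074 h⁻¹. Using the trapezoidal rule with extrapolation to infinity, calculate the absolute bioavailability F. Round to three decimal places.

Trapezoidal AUC_0→10.25 (intramuscular injection):
  [0→0.5]: (0.0+148.7)/2 × 0.5 = 37.175
  [0.5→2.5]: (148.7+472.1)/2 × 2 = 620.8
  [2.5→2.75]: (472.1+491.9)/2 × 0.25 = 120.5
  [2.75→6.75]: (491.9+545.1)/2 × 4 = 2074.0
  [6.75→8.25]: (545.1+510.4)/2 × 1.5 = 791.625
  [8.25→10.25]: (510.4+454.8)/2 × 2 = 965.2
  Sum = 4609.3 ng/mL·h
Tail: C_last/k_e = 454.8/0.074 = 6145.946
AUC_0→∞ (intramuscular injection) = 4609.3 + 6145.946 = 10755.246 ng/mL·h
F = (AUC_ev/D_ev)/(AUC_iv/D_iv) = (10755.246/200)/(22500/200) = 53.77623/112.5 = 0.4780

F = 0.478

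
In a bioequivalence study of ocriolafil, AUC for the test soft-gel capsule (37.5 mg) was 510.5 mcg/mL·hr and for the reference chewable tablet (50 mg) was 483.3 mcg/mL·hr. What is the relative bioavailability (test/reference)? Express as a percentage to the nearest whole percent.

F_rel = 141%

F_rel = (AUC_test/D_test) / (AUC_ref/D_ref)
      = (510.5/37.5) / (483.3/50)
      = 13.6133 / 9.666 = 1.4084 = 140.84%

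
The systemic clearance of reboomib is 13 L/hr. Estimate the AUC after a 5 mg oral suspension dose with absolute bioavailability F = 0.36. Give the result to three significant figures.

AUC_0→∞ = F × Dose / CL
        = 0.36 × 5 / 13 = 0.138462 mg/L·hr

AUC = 0.138 mg/L·hr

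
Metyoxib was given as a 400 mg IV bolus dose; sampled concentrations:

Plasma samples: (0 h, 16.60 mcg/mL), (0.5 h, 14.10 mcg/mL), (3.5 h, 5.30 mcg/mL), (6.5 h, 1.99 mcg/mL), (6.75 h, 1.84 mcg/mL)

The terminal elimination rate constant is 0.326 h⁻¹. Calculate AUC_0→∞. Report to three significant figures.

Trapezoidal AUC_0→6.75:
  [0→0.5]: (16.60+14.10)/2 × 0.5 = 7.675
  [0.5→3.5]: (14.10+5.30)/2 × 3 = 29.1
  [3.5→6.5]: (5.30+1.99)/2 × 3 = 10.935
  [6.5→6.75]: (1.99+1.84)/2 × 0.25 = 0.47875
  Sum = 48.18875 mcg/mL·h
Extrapolated tail: C_last / k_e = 1.84 / 0.326 = 5.644
AUC_0→∞ = 48.18875 + 5.644 = 53.83275 mcg/mL·h

AUC = 53.8 mcg/mL·h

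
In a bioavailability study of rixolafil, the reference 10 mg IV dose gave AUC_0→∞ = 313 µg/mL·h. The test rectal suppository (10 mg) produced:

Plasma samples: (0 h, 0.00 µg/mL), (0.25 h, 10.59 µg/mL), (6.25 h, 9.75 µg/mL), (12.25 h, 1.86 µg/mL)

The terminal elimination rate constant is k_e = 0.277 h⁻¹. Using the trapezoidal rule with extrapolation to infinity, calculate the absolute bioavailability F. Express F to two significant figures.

F = 0.33

Trapezoidal AUC_0→12.25 (rectal suppository):
  [0→0.25]: (0.00+10.59)/2 × 0.25 = 1.32375
  [0.25→6.25]: (10.59+9.75)/2 × 6 = 61.02
  [6.25→12.25]: (9.75+1.86)/2 × 6 = 34.83
  Sum = 97.17375 µg/mL·h
Tail: C_last/k_e = 1.86/0.277 = 6.715
AUC_0→∞ (rectal suppository) = 97.17375 + 6.715 = 103.88875 µg/mL·h
F = (AUC_ev/D_ev)/(AUC_iv/D_iv) = (103.88875/10)/(313/10) = 10.388875/31.3 = 0.3319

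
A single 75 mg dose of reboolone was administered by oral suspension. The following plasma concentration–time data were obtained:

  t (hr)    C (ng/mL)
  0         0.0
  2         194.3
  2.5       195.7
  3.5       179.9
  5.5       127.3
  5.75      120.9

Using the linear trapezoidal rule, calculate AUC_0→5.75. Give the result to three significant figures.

AUC = 818 ng/mL·hr

Trapezoidal AUC_0→5.75:
  [0→2]: (0.0+194.3)/2 × 2 = 194.3
  [2→2.5]: (194.3+195.7)/2 × 0.5 = 97.5
  [2.5→3.5]: (195.7+179.9)/2 × 1 = 187.8
  [3.5→5.5]: (179.9+127.3)/2 × 2 = 307.2
  [5.5→5.75]: (127.3+120.9)/2 × 0.25 = 31.025
  Sum = 817.825 ng/mL·hr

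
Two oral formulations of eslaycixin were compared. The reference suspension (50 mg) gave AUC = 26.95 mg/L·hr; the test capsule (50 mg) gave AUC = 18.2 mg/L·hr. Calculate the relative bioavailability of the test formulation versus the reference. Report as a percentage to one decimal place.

F_rel = 67.5%

F_rel = (AUC_test/D_test) / (AUC_ref/D_ref)
      = (18.2/50) / (26.95/50)
      = 0.364 / 0.539 = 0.6753 = 67.53%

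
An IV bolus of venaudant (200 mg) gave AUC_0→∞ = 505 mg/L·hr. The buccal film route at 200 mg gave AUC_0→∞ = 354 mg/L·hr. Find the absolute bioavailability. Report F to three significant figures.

F = (AUC_ev / D_ev) / (AUC_iv / D_iv)
  = (354/200) / (505/200)
  = 1.77 / 2.525 = 0.7010

F = 0.701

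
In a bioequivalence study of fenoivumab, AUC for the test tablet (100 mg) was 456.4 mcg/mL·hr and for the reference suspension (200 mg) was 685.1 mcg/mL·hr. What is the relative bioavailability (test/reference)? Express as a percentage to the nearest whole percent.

F_rel = 133%

F_rel = (AUC_test/D_test) / (AUC_ref/D_ref)
      = (456.4/100) / (685.1/200)
      = 4.564 / 3.4255 = 1.3324 = 133.24%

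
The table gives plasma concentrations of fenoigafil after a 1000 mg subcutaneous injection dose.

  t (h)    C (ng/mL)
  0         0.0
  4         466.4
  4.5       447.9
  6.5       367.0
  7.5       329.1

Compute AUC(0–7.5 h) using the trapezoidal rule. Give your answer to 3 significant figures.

AUC = 2320 ng/mL·h

Trapezoidal AUC_0→7.5:
  [0→4]: (0.0+466.4)/2 × 4 = 932.8
  [4→4.5]: (466.4+447.9)/2 × 0.5 = 228.575
  [4.5→6.5]: (447.9+367.0)/2 × 2 = 814.9
  [6.5→7.5]: (367.0+329.1)/2 × 1 = 348.05
  Sum = 2324.325 ng/mL·h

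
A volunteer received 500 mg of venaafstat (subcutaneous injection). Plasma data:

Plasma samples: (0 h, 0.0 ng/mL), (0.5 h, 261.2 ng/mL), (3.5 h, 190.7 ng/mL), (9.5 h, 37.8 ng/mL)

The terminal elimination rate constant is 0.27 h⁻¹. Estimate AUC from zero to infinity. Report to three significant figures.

Trapezoidal AUC_0→9.5:
  [0→0.5]: (0.0+261.2)/2 × 0.5 = 65.3
  [0.5→3.5]: (261.2+190.7)/2 × 3 = 677.85
  [3.5→9.5]: (190.7+37.8)/2 × 6 = 685.5
  Sum = 1428.65 ng/mL·h
Extrapolated tail: C_last / k_e = 37.8 / 0.27 = 140.000
AUC_0→∞ = 1428.65 + 140.000 = 1568.65 ng/mL·h

AUC = 1570 ng/mL·h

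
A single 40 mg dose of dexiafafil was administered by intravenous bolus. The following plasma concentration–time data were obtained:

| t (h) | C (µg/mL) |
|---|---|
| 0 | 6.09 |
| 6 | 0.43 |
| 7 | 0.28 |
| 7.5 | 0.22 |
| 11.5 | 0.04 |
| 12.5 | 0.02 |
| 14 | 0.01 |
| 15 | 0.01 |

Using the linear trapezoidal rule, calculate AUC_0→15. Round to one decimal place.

Trapezoidal AUC_0→15:
  [0→6]: (6.09+0.43)/2 × 6 = 19.56
  [6→7]: (0.43+0.28)/2 × 1 = 0.355
  [7→7.5]: (0.28+0.22)/2 × 0.5 = 0.125
  [7.5→11.5]: (0.22+0.04)/2 × 4 = 0.52
  [11.5→12.5]: (0.04+0.02)/2 × 1 = 0.03
  [12.5→14]: (0.02+0.01)/2 × 1.5 = 0.0225
  [14→15]: (0.01+0.01)/2 × 1 = 0.01
  Sum = 20.6225 µg/mL·h

AUC = 20.6 µg/mL·h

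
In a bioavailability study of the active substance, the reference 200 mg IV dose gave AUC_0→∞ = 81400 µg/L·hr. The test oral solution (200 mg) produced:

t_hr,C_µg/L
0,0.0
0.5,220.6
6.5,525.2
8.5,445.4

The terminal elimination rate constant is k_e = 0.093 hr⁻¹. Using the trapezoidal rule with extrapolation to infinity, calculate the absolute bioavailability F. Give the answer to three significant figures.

Trapezoidal AUC_0→8.5 (oral solution):
  [0→0.5]: (0.0+220.6)/2 × 0.5 = 55.15
  [0.5→6.5]: (220.6+525.2)/2 × 6 = 2237.4
  [6.5→8.5]: (525.2+445.4)/2 × 2 = 970.6
  Sum = 3263.15 µg/L·hr
Tail: C_last/k_e = 445.4/0.093 = 4789.247
AUC_0→∞ (oral solution) = 3263.15 + 4789.247 = 8052.397 µg/L·hr
F = (AUC_ev/D_ev)/(AUC_iv/D_iv) = (8052.397/200)/(81400/200) = 40.261985/407 = 0.0989

F = 0.0989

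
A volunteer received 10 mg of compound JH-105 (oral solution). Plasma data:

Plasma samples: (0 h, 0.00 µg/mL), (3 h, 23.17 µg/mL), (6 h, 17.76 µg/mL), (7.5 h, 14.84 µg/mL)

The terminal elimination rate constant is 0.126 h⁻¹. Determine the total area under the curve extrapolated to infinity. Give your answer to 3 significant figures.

AUC = 238 µg/mL·h

Trapezoidal AUC_0→7.5:
  [0→3]: (0.00+23.17)/2 × 3 = 34.755
  [3→6]: (23.17+17.76)/2 × 3 = 61.395
  [6→7.5]: (17.76+14.84)/2 × 1.5 = 24.45
  Sum = 120.6 µg/mL·h
Extrapolated tail: C_last / k_e = 14.84 / 0.126 = 117.778
AUC_0→∞ = 120.6 + 117.778 = 238.378 µg/mL·h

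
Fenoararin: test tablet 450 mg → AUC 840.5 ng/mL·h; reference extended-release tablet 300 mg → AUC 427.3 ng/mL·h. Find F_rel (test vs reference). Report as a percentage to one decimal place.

F_rel = 131.1%

F_rel = (AUC_test/D_test) / (AUC_ref/D_ref)
      = (840.5/450) / (427.3/300)
      = 1.86778 / 1.42433 = 1.3113 = 131.13%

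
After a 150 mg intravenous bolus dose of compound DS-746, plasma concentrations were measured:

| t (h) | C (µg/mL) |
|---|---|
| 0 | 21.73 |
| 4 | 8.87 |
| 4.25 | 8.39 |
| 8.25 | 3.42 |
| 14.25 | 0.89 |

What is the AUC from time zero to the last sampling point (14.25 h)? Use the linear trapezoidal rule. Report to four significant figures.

AUC = 99.91 µg/mL·h

Trapezoidal AUC_0→14.25:
  [0→4]: (21.73+8.87)/2 × 4 = 61.2
  [4→4.25]: (8.87+8.39)/2 × 0.25 = 2.1575
  [4.25→8.25]: (8.39+3.42)/2 × 4 = 23.62
  [8.25→14.25]: (3.42+0.89)/2 × 6 = 12.93
  Sum = 99.9075 µg/mL·h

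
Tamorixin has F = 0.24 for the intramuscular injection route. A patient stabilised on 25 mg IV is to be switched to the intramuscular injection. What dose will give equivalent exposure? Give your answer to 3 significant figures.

For equal systemic exposure: F × D_ev = D_iv
D_ev = D_iv / F = 25 / 0.24 = 104.167 mg

D_intramuscular = 104 mg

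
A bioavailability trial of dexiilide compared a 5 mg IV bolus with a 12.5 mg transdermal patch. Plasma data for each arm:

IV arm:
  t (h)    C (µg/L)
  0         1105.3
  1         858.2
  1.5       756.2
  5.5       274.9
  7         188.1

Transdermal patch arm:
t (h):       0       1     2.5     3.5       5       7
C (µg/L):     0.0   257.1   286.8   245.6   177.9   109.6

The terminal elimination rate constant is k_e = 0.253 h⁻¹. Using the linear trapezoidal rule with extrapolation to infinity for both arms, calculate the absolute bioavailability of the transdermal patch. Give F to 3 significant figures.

F = 0.162

Trapezoidal AUC_0→7 (IV):
  [0→1]: (1105.3+858.2)/2 × 1 = 981.75
  [1→1.5]: (858.2+756.2)/2 × 0.5 = 403.6
  [1.5→5.5]: (756.2+274.9)/2 × 4 = 2062.2
  [5.5→7]: (274.9+188.1)/2 × 1.5 = 347.25
  Sum = 3794.8 µg/L·h
IV tail: 188.1/0.253 = 743.478; AUC_iv,0→∞ = 3794.8 + 743.478 = 4538.278 µg/L·h
Trapezoidal AUC_0→7 (transdermal patch):
  [0→1]: (0.0+257.1)/2 × 1 = 128.55
  [1→2.5]: (257.1+286.8)/2 × 1.5 = 407.925
  [2.5→3.5]: (286.8+245.6)/2 × 1 = 266.2
  [3.5→5]: (245.6+177.9)/2 × 1.5 = 317.625
  [5→7]: (177.9+109.6)/2 × 2 = 287.5
  Sum = 1407.8 µg/L·h
transdermal patch tail: 109.6/0.253 = 433.202; AUC_ev,0→∞ = 1407.8 + 433.202 = 1841.002 µg/L·h
F = (AUC_ev/D_ev)/(AUC_iv/D_iv) = (1841.002/12.5)/(4538.278/5) = 147.28016/907.6556 = 0.1623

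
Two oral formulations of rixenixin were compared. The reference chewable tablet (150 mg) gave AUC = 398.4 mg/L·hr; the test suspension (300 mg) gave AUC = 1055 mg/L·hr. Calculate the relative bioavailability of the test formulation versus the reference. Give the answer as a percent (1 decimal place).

F_rel = 132.4%

F_rel = (AUC_test/D_test) / (AUC_ref/D_ref)
      = (1055/300) / (398.4/150)
      = 3.51667 / 2.656 = 1.3240 = 132.40%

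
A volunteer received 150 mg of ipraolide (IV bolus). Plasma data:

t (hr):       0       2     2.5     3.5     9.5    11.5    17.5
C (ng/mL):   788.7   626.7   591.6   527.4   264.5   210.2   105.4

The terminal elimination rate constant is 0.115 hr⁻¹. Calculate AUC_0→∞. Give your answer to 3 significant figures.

AUC = 6990 ng/mL·hr

Trapezoidal AUC_0→17.5:
  [0→2]: (788.7+626.7)/2 × 2 = 1415.4
  [2→2.5]: (626.7+591.6)/2 × 0.5 = 304.575
  [2.5→3.5]: (591.6+527.4)/2 × 1 = 559.5
  [3.5→9.5]: (527.4+264.5)/2 × 6 = 2375.7
  [9.5→11.5]: (264.5+210.2)/2 × 2 = 474.7
  [11.5→17.5]: (210.2+105.4)/2 × 6 = 946.8
  Sum = 6076.675 ng/mL·hr
Extrapolated tail: C_last / k_e = 105.4 / 0.115 = 916.522
AUC_0→∞ = 6076.675 + 916.522 = 6993.197 ng/mL·hr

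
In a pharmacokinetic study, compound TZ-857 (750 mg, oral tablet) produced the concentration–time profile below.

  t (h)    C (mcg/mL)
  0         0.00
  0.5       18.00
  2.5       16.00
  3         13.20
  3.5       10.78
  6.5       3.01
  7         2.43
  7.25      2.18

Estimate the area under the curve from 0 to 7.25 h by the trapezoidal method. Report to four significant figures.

Trapezoidal AUC_0→7.25:
  [0→0.5]: (0.00+18.00)/2 × 0.5 = 4.5
  [0.5→2.5]: (18.00+16.00)/2 × 2 = 34.0
  [2.5→3]: (16.00+13.20)/2 × 0.5 = 7.3
  [3→3.5]: (13.20+10.78)/2 × 0.5 = 5.995
  [3.5→6.5]: (10.78+3.01)/2 × 3 = 20.685
  [6.5→7]: (3.01+2.43)/2 × 0.5 = 1.36
  [7→7.25]: (2.43+2.18)/2 × 0.25 = 0.57625
  Sum = 74.41625 mcg/mL·h

AUC = 74.42 mcg/mL·h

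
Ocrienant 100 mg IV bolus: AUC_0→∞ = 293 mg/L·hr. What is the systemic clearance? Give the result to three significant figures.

CL = 0.341 L/hr

CL = Dose_iv / AUC_0→∞
   = 100 / 293 = 0.341297 L/hr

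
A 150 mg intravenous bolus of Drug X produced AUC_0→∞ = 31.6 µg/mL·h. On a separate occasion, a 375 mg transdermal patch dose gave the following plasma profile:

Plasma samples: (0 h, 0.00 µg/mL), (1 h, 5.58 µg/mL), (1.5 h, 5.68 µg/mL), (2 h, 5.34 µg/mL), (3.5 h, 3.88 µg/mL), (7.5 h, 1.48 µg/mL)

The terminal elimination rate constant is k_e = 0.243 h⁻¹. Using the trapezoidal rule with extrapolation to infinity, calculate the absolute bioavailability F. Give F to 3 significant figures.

F = 0.406

Trapezoidal AUC_0→7.5 (transdermal patch):
  [0→1]: (0.00+5.58)/2 × 1 = 2.79
  [1→1.5]: (5.58+5.68)/2 × 0.5 = 2.815
  [1.5→2]: (5.68+5.34)/2 × 0.5 = 2.755
  [2→3.5]: (5.34+3.88)/2 × 1.5 = 6.915
  [3.5→7.5]: (3.88+1.48)/2 × 4 = 10.72
  Sum = 25.995 µg/mL·h
Tail: C_last/k_e = 1.48/0.243 = 6.091
AUC_0→∞ (transdermal patch) = 25.995 + 6.091 = 32.086 µg/mL·h
F = (AUC_ev/D_ev)/(AUC_iv/D_iv) = (32.086/375)/(31.6/150) = 0.0855627/0.210667 = 0.4062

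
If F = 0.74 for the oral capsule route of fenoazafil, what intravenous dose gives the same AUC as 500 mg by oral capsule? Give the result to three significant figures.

Systemic exposure from an extravascular dose = F × D_ev, so the equivalent IV dose is F × D_ev.
D_iv = F × D_ev = 0.74 × 500 = 370 mg

D_iv = 370 mg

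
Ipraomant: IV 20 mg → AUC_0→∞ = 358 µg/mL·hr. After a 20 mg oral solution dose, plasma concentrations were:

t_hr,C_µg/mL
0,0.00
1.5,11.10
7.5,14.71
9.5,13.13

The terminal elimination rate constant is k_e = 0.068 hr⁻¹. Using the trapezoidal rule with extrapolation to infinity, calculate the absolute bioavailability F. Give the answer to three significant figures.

Trapezoidal AUC_0→9.5 (oral solution):
  [0→1.5]: (0.00+11.10)/2 × 1.5 = 8.325
  [1.5→7.5]: (11.10+14.71)/2 × 6 = 77.43
  [7.5→9.5]: (14.71+13.13)/2 × 2 = 27.84
  Sum = 113.595 µg/mL·hr
Tail: C_last/k_e = 13.13/0.068 = 193.088
AUC_0→∞ (oral solution) = 113.595 + 193.088 = 306.683 µg/mL·hr
F = (AUC_ev/D_ev)/(AUC_iv/D_iv) = (306.683/20)/(358/20) = 15.33415/17.9 = 0.8567

F = 0.857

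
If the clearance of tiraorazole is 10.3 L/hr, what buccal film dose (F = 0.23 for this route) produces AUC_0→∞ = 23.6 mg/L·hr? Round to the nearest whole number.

Dose = 1057 mg

Dose = CL × AUC_0→∞ / F
     = 10.3 × 23.6 / 0.23 = 1056.87 mg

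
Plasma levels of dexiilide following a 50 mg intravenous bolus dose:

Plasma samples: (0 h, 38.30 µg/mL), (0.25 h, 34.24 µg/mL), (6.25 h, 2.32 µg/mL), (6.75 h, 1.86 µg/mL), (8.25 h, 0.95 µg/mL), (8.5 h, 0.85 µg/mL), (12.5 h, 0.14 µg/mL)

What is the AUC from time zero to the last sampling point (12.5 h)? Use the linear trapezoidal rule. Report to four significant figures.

Trapezoidal AUC_0→12.5:
  [0→0.25]: (38.30+34.24)/2 × 0.25 = 9.0675
  [0.25→6.25]: (34.24+2.32)/2 × 6 = 109.68
  [6.25→6.75]: (2.32+1.86)/2 × 0.5 = 1.045
  [6.75→8.25]: (1.86+0.95)/2 × 1.5 = 2.1075
  [8.25→8.5]: (0.95+0.85)/2 × 0.25 = 0.225
  [8.5→12.5]: (0.85+0.14)/2 × 4 = 1.98
  Sum = 124.105 µg/mL·h

AUC = 124.1 µg/mL·h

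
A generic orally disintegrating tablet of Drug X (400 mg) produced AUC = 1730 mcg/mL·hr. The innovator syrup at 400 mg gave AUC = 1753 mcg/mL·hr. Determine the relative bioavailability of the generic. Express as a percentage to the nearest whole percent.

F_rel = (AUC_test/D_test) / (AUC_ref/D_ref)
      = (1730/400) / (1753/400)
      = 4.325 / 4.3825 = 0.9869 = 98.69%

F_rel = 99%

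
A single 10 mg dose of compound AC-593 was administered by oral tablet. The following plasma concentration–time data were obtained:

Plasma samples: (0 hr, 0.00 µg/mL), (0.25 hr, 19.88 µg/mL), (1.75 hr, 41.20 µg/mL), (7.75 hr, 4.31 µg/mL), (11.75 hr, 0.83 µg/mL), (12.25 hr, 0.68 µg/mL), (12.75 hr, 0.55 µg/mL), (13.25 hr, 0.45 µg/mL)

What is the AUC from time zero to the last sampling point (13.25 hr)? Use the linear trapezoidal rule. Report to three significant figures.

AUC = 196 µg/mL·hr

Trapezoidal AUC_0→13.25:
  [0→0.25]: (0.00+19.88)/2 × 0.25 = 2.485
  [0.25→1.75]: (19.88+41.20)/2 × 1.5 = 45.81
  [1.75→7.75]: (41.20+4.31)/2 × 6 = 136.53
  [7.75→11.75]: (4.31+0.83)/2 × 4 = 10.28
  [11.75→12.25]: (0.83+0.68)/2 × 0.5 = 0.3775
  [12.25→12.75]: (0.68+0.55)/2 × 0.5 = 0.3075
  [12.75→13.25]: (0.55+0.45)/2 × 0.5 = 0.25
  Sum = 196.04 µg/mL·hr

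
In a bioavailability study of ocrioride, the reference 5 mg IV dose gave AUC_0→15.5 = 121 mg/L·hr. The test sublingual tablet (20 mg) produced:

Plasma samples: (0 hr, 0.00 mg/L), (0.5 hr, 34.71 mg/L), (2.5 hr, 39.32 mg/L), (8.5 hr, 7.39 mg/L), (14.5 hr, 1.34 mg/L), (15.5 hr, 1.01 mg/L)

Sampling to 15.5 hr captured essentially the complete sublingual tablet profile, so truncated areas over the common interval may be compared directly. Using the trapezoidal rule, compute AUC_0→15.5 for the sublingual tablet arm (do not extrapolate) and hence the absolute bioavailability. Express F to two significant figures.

Trapezoidal AUC_0→15.5 (sublingual tablet):
  [0→0.5]: (0.00+34.71)/2 × 0.5 = 8.6775
  [0.5→2.5]: (34.71+39.32)/2 × 2 = 74.03
  [2.5→8.5]: (39.32+7.39)/2 × 6 = 140.13
  [8.5→14.5]: (7.39+1.34)/2 × 6 = 26.19
  [14.5→15.5]: (1.34+1.01)/2 × 1 = 1.175
  Sum = 250.2025 mg/L·hr
F = (AUC_ev/D_ev)/(AUC_iv/D_iv) = (250.2025/20)/(121/5) = 12.510125/24.2 = 0.5169

F = 0.52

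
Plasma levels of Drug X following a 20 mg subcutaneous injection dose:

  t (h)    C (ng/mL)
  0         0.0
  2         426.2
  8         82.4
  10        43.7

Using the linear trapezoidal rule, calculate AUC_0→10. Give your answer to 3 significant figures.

Trapezoidal AUC_0→10:
  [0→2]: (0.0+426.2)/2 × 2 = 426.2
  [2→8]: (426.2+82.4)/2 × 6 = 1525.8
  [8→10]: (82.4+43.7)/2 × 2 = 126.1
  Sum = 2078.1 ng/mL·h

AUC = 2080 ng/mL·h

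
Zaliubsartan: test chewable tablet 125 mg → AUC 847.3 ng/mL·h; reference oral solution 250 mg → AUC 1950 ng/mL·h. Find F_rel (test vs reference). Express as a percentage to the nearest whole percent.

F_rel = 87%

F_rel = (AUC_test/D_test) / (AUC_ref/D_ref)
      = (847.3/125) / (1950/250)
      = 6.7784 / 7.8 = 0.8690 = 86.90%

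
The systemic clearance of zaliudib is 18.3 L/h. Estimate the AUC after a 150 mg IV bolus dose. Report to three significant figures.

AUC_0→∞ = Dose_iv / CL
        = 150 / 18.3 = 8.19672 mg/L·h

AUC = 8.20 mg/L·h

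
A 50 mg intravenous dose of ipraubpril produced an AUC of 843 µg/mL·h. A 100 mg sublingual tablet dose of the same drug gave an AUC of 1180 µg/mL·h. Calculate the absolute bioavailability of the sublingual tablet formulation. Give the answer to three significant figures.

F = (AUC_ev / D_ev) / (AUC_iv / D_iv)
  = (1180/100) / (843/50)
  = 11.8 / 16.86 = 0.6999

F = 0.700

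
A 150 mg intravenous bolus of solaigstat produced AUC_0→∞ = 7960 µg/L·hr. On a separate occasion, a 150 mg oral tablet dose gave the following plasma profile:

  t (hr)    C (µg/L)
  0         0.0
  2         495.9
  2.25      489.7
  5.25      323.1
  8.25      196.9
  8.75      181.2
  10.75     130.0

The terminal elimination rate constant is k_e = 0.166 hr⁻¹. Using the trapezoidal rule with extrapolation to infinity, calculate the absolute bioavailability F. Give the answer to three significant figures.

F = 0.478

Trapezoidal AUC_0→10.75 (oral tablet):
  [0→2]: (0.0+495.9)/2 × 2 = 495.9
  [2→2.25]: (495.9+489.7)/2 × 0.25 = 123.2
  [2.25→5.25]: (489.7+323.1)/2 × 3 = 1219.2
  [5.25→8.25]: (323.1+196.9)/2 × 3 = 780.0
  [8.25→8.75]: (196.9+181.2)/2 × 0.5 = 94.525
  [8.75→10.75]: (181.2+130.0)/2 × 2 = 311.2
  Sum = 3024.025 µg/L·hr
Tail: C_last/k_e = 130.0/0.166 = 783.133
AUC_0→∞ (oral tablet) = 3024.025 + 783.133 = 3807.158 µg/L·hr
F = (AUC_ev/D_ev)/(AUC_iv/D_iv) = (3807.158/150)/(7960/150) = 25.3811/53.0667 = 0.4783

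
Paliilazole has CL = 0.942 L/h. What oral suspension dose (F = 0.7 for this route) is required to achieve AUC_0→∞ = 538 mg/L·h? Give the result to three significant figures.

Dose = CL × AUC_0→∞ / F
     = 0.942 × 538 / 0.7 = 723.994 mg

Dose = 724 mg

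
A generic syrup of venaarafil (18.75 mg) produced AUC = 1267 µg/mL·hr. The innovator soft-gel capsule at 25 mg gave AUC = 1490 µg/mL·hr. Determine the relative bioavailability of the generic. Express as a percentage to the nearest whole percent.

F_rel = 113%

F_rel = (AUC_test/D_test) / (AUC_ref/D_ref)
      = (1267/18.75) / (1490/25)
      = 67.5733 / 59.6 = 1.1338 = 113.38%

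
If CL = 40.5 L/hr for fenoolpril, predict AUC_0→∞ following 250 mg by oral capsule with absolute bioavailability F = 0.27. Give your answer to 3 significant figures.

AUC = 1.67 mg/L·hr

AUC_0→∞ = F × Dose / CL
        = 0.27 × 250 / 40.5 = 1.66667 mg/L·hr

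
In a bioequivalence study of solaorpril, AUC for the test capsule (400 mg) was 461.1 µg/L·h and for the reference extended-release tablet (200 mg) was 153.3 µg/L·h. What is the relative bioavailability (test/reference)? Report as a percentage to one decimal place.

F_rel = 150.4%

F_rel = (AUC_test/D_test) / (AUC_ref/D_ref)
      = (461.1/400) / (153.3/200)
      = 1.15275 / 0.7665 = 1.5039 = 150.39%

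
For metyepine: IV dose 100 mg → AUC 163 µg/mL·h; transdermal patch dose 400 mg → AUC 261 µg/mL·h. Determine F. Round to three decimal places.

F = 0.400

F = (AUC_ev / D_ev) / (AUC_iv / D_iv)
  = (261/400) / (163/100)
  = 0.6525 / 1.63 = 0.4003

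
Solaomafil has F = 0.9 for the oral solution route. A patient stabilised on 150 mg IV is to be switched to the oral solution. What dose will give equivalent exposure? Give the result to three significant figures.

For equal systemic exposure: F × D_ev = D_iv
D_ev = D_iv / F = 150 / 0.9 = 166.667 mg

D_oral = 167 mg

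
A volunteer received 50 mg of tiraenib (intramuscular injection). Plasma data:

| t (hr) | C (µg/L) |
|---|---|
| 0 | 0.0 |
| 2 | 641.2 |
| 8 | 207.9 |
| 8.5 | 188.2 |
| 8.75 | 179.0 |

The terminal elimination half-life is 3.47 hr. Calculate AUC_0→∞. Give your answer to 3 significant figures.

AUC = 4230 µg/L·hr

Trapezoidal AUC_0→8.75:
  [0→2]: (0.0+641.2)/2 × 2 = 641.2
  [2→8]: (641.2+207.9)/2 × 6 = 2547.3
  [8→8.5]: (207.9+188.2)/2 × 0.5 = 99.025
  [8.5→8.75]: (188.2+179.0)/2 × 0.25 = 45.9
  Sum = 3333.425 µg/L·hr
k_e = ln2 / t½ = 0.693147 / 3.47 = 0.1998 hr^-1
Extrapolated tail: C_last / k_e = 179.0 / 0.1998 = 895.896
AUC_0→∞ = 3333.425 + 895.896 = 4229.321 µg/L·hr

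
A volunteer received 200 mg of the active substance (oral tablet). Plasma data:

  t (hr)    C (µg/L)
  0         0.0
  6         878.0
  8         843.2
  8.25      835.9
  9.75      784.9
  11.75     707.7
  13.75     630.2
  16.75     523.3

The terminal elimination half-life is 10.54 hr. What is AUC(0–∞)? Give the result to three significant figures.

AUC = 18300 µg/L·hr

Trapezoidal AUC_0→16.75:
  [0→6]: (0.0+878.0)/2 × 6 = 2634.0
  [6→8]: (878.0+843.2)/2 × 2 = 1721.2
  [8→8.25]: (843.2+835.9)/2 × 0.25 = 209.8875
  [8.25→9.75]: (835.9+784.9)/2 × 1.5 = 1215.6
  [9.75→11.75]: (784.9+707.7)/2 × 2 = 1492.6
  [11.75→13.75]: (707.7+630.2)/2 × 2 = 1337.9
  [13.75→16.75]: (630.2+523.3)/2 × 3 = 1730.25
  Sum = 10341.4375 µg/L·hr
k_e = ln2 / t½ = 0.693147 / 10.54 = 0.0658 hr^-1
Extrapolated tail: C_last / k_e = 523.3 / 0.0658 = 7952.888
AUC_0→∞ = 10341.4375 + 7952.888 = 18294.3255 µg/L·hr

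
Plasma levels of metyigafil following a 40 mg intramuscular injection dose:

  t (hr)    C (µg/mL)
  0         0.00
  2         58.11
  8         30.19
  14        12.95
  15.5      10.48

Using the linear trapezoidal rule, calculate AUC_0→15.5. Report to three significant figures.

Trapezoidal AUC_0→15.5:
  [0→2]: (0.00+58.11)/2 × 2 = 58.11
  [2→8]: (58.11+30.19)/2 × 6 = 264.9
  [8→14]: (30.19+12.95)/2 × 6 = 129.42
  [14→15.5]: (12.95+10.48)/2 × 1.5 = 17.5725
  Sum = 470.0025 µg/mL·hr

AUC = 470 µg/mL·hr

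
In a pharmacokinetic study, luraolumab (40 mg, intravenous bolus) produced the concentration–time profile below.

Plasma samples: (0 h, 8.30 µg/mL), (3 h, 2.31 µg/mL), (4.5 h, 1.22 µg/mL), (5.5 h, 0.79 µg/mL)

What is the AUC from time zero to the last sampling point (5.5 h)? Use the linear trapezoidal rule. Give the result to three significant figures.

Trapezoidal AUC_0→5.5:
  [0→3]: (8.30+2.31)/2 × 3 = 15.915
  [3→4.5]: (2.31+1.22)/2 × 1.5 = 2.6475
  [4.5→5.5]: (1.22+0.79)/2 × 1 = 1.005
  Sum = 19.5675 µg/mL·h

AUC = 19.6 µg/mL·h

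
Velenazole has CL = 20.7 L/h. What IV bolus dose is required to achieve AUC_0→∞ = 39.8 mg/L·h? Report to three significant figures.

Dose_iv = CL × AUC_0→∞
     = 20.7 × 39.8 = 823.86 mg

Dose = 824 mg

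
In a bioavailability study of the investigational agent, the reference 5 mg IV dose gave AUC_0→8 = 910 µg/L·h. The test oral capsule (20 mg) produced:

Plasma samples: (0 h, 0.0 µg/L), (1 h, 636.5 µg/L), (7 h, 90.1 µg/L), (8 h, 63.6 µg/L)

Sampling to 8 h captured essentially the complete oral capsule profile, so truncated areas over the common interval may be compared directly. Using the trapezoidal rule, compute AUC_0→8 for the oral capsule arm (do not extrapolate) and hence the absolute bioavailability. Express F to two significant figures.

F = 0.71

Trapezoidal AUC_0→8 (oral capsule):
  [0→1]: (0.0+636.5)/2 × 1 = 318.25
  [1→7]: (636.5+90.1)/2 × 6 = 2179.8
  [7→8]: (90.1+63.6)/2 × 1 = 76.85
  Sum = 2574.9 µg/L·h
F = (AUC_ev/D_ev)/(AUC_iv/D_iv) = (2574.9/20)/(910/5) = 128.745/182 = 0.7074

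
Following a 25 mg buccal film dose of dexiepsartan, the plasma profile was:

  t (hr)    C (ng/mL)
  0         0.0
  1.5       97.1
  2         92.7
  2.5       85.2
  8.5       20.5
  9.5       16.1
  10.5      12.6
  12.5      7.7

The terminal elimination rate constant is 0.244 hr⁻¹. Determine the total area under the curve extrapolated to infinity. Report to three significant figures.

AUC = 566 ng/mL·hr

Trapezoidal AUC_0→12.5:
  [0→1.5]: (0.0+97.1)/2 × 1.5 = 72.825
  [1.5→2]: (97.1+92.7)/2 × 0.5 = 47.45
  [2→2.5]: (92.7+85.2)/2 × 0.5 = 44.475
  [2.5→8.5]: (85.2+20.5)/2 × 6 = 317.1
  [8.5→9.5]: (20.5+16.1)/2 × 1 = 18.3
  [9.5→10.5]: (16.1+12.6)/2 × 1 = 14.35
  [10.5→12.5]: (12.6+7.7)/2 × 2 = 20.3
  Sum = 534.8 ng/mL·hr
Extrapolated tail: C_last / k_e = 7.7 / 0.244 = 31.557
AUC_0→∞ = 534.8 + 31.557 = 566.357 ng/mL·hr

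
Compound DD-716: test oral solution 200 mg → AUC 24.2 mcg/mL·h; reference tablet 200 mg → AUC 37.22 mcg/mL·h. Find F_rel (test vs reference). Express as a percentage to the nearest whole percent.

F_rel = (AUC_test/D_test) / (AUC_ref/D_ref)
      = (24.2/200) / (37.22/200)
      = 0.121 / 0.1861 = 0.6502 = 65.02%

F_rel = 65%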